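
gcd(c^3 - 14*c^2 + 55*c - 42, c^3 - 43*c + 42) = c^2 - 7*c + 6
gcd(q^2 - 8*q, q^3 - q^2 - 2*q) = q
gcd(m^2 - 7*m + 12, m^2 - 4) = 1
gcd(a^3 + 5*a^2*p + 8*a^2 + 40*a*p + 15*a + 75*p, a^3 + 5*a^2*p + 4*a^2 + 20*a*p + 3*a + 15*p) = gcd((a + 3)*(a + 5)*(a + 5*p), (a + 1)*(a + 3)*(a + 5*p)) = a^2 + 5*a*p + 3*a + 15*p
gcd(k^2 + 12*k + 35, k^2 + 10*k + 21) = k + 7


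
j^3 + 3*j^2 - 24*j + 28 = (j - 2)^2*(j + 7)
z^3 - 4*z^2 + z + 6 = (z - 3)*(z - 2)*(z + 1)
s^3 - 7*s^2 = s^2*(s - 7)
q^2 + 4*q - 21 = (q - 3)*(q + 7)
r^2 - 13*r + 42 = (r - 7)*(r - 6)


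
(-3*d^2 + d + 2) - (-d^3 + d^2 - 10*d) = d^3 - 4*d^2 + 11*d + 2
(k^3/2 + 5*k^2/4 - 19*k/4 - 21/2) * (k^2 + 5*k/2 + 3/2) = k^5/2 + 5*k^4/2 - 7*k^3/8 - 41*k^2/2 - 267*k/8 - 63/4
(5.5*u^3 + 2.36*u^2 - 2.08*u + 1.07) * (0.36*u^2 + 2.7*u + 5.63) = 1.98*u^5 + 15.6996*u^4 + 36.5882*u^3 + 8.056*u^2 - 8.8214*u + 6.0241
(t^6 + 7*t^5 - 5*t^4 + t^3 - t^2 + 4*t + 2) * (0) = 0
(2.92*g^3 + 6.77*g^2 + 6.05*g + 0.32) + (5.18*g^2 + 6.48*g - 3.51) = 2.92*g^3 + 11.95*g^2 + 12.53*g - 3.19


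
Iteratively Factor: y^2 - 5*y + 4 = (y - 1)*(y - 4)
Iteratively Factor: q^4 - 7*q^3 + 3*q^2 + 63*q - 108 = (q - 4)*(q^3 - 3*q^2 - 9*q + 27) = (q - 4)*(q - 3)*(q^2 - 9) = (q - 4)*(q - 3)*(q + 3)*(q - 3)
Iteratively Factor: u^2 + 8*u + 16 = (u + 4)*(u + 4)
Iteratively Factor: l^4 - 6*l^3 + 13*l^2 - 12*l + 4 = (l - 1)*(l^3 - 5*l^2 + 8*l - 4) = (l - 2)*(l - 1)*(l^2 - 3*l + 2) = (l - 2)^2*(l - 1)*(l - 1)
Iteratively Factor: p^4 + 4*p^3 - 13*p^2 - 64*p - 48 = (p + 4)*(p^3 - 13*p - 12) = (p - 4)*(p + 4)*(p^2 + 4*p + 3) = (p - 4)*(p + 3)*(p + 4)*(p + 1)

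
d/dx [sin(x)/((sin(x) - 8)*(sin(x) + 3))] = (cos(x)^2 - 25)*cos(x)/((sin(x) - 8)^2*(sin(x) + 3)^2)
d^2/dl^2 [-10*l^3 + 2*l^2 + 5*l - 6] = 4 - 60*l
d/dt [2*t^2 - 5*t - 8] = 4*t - 5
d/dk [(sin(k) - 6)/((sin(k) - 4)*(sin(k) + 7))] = (12*sin(k) + cos(k)^2 - 11)*cos(k)/((sin(k) - 4)^2*(sin(k) + 7)^2)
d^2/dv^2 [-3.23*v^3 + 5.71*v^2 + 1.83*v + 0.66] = 11.42 - 19.38*v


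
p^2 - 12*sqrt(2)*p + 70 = (p - 7*sqrt(2))*(p - 5*sqrt(2))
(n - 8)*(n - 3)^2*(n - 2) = n^4 - 16*n^3 + 85*n^2 - 186*n + 144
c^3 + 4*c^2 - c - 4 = (c - 1)*(c + 1)*(c + 4)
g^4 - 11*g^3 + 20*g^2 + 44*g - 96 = (g - 8)*(g - 3)*(g - 2)*(g + 2)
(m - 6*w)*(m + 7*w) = m^2 + m*w - 42*w^2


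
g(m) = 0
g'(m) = 0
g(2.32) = 0.00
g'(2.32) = 0.00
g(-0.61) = 0.00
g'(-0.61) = 0.00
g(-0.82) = 0.00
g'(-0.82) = 0.00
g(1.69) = 0.00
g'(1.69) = 0.00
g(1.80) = 0.00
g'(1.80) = 0.00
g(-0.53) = 0.00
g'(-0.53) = 0.00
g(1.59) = 0.00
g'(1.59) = 0.00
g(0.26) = 0.00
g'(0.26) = 0.00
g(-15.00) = 0.00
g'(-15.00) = 0.00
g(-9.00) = 0.00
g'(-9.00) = 0.00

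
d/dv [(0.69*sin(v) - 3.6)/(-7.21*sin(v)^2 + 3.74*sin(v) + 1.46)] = (4.9749*sin(v)^2 - 51.912*sin(v) + 14.4714)*cos(v)/(51.9841*sin(v)^4 - 53.9308*sin(v)^3 - 7.0656*sin(v)^2 + 10.9208*sin(v) + 2.1316)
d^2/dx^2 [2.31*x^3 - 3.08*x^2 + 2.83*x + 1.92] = 13.86*x - 6.16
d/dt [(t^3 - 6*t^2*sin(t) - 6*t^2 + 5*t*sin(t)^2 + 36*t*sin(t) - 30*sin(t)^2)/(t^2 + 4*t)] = (-6*t^4*cos(t) + t^4 + 5*t^3*sin(2*t) + 12*t^3*cos(t) + 8*t^3 - 60*t^2*sin(t) - 10*t^2*sin(2*t) + 144*t^2*cos(t) + 5*t^2*cos(2*t)/2 - 53*t^2/2 - 120*t*sin(2*t) - 30*t*cos(2*t) + 30*t - 60*cos(2*t) + 60)/(t^2*(t + 4)^2)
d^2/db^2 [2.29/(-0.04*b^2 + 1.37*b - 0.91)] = (0.007328*b^2 - 0.250984*b - 2.29*(0.08*b - 1.37)*(0.16*b - 2.74) + 0.166712)/(0.04*b^2 - 1.37*b + 0.91)^3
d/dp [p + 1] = 1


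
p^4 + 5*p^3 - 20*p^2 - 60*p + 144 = (p - 3)*(p - 2)*(p + 4)*(p + 6)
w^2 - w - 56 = (w - 8)*(w + 7)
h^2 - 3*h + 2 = (h - 2)*(h - 1)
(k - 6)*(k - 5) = k^2 - 11*k + 30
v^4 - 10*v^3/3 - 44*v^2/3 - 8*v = v*(v - 6)*(v + 2/3)*(v + 2)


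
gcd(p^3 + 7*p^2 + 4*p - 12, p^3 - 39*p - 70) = p + 2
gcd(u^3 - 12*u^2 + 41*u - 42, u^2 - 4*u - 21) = u - 7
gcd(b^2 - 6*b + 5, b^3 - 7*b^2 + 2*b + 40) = b - 5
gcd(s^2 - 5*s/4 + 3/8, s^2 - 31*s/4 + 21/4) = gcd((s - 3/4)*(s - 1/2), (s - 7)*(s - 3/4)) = s - 3/4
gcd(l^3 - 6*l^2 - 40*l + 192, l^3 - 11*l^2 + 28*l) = l - 4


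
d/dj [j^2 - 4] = 2*j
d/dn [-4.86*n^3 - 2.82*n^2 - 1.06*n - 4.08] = -14.58*n^2 - 5.64*n - 1.06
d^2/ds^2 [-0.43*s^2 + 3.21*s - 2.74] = -0.860000000000000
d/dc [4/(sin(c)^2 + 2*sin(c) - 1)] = -8*(sin(c) + 1)*cos(c)/(2*sin(c) - cos(c)^2)^2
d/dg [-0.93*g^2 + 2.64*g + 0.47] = 2.64 - 1.86*g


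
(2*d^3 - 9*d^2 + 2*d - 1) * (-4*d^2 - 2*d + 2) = -8*d^5 + 32*d^4 + 14*d^3 - 18*d^2 + 6*d - 2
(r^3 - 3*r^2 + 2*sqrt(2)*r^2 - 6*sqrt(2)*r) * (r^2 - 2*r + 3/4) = r^5 - 5*r^4 + 2*sqrt(2)*r^4 - 10*sqrt(2)*r^3 + 27*r^3/4 - 9*r^2/4 + 27*sqrt(2)*r^2/2 - 9*sqrt(2)*r/2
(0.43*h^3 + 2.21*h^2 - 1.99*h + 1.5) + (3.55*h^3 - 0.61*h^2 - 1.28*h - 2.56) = 3.98*h^3 + 1.6*h^2 - 3.27*h - 1.06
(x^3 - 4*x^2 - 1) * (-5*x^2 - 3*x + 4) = -5*x^5 + 17*x^4 + 16*x^3 - 11*x^2 + 3*x - 4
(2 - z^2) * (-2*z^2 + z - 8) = 2*z^4 - z^3 + 4*z^2 + 2*z - 16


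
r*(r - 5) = r^2 - 5*r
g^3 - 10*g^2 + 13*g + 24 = (g - 8)*(g - 3)*(g + 1)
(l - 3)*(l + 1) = l^2 - 2*l - 3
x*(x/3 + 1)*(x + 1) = x^3/3 + 4*x^2/3 + x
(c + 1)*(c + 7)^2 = c^3 + 15*c^2 + 63*c + 49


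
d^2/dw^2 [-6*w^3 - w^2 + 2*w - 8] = -36*w - 2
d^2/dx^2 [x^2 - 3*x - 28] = 2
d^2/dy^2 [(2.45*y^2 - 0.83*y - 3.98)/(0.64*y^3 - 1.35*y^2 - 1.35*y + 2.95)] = (2.00704*y^6 - 2.03980800000001*y^5 - 2.55897600000001*y^4 - 23.1287199999999*y^3 + 54.45825*y^2 - 18.26871*y - 10.1765)/(0.262144*y^9 - 1.65888*y^8 + 1.84032*y^7 + 8.162985*y^6 - 19.174725*y^5 - 6.5448*y^4 + 46.506675*y^3 - 19.116*y^2 - 35.245125*y + 25.672375)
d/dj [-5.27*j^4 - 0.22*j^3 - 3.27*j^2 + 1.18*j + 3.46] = -21.08*j^3 - 0.66*j^2 - 6.54*j + 1.18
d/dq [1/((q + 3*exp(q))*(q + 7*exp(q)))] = -((q + 3*exp(q))*(7*exp(q) + 1) + (q + 7*exp(q))*(3*exp(q) + 1))/((q + 3*exp(q))^2*(q + 7*exp(q))^2)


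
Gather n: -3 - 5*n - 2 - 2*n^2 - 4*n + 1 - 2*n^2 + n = -4*n^2 - 8*n - 4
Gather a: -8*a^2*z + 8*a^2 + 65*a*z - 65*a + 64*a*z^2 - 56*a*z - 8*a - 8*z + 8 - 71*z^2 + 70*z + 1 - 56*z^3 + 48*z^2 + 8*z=a^2*(8 - 8*z) + a*(64*z^2 + 9*z - 73) - 56*z^3 - 23*z^2 + 70*z + 9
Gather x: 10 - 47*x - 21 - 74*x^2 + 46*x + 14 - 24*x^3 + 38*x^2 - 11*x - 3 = -24*x^3 - 36*x^2 - 12*x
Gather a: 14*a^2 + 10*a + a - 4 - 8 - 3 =14*a^2 + 11*a - 15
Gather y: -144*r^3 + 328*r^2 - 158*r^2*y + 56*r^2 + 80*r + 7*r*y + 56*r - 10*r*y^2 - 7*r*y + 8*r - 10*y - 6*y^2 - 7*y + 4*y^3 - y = -144*r^3 + 384*r^2 + 144*r + 4*y^3 + y^2*(-10*r - 6) + y*(-158*r^2 - 18)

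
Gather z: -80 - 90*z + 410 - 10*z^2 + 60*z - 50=-10*z^2 - 30*z + 280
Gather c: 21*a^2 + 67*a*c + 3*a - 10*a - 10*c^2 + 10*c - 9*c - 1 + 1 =21*a^2 - 7*a - 10*c^2 + c*(67*a + 1)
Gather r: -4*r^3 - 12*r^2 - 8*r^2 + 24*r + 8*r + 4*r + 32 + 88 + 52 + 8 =-4*r^3 - 20*r^2 + 36*r + 180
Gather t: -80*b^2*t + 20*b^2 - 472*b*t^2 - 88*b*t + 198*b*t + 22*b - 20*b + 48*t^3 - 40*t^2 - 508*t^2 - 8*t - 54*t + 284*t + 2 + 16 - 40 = 20*b^2 + 2*b + 48*t^3 + t^2*(-472*b - 548) + t*(-80*b^2 + 110*b + 222) - 22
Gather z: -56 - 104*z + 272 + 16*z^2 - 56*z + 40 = 16*z^2 - 160*z + 256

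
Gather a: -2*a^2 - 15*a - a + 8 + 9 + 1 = -2*a^2 - 16*a + 18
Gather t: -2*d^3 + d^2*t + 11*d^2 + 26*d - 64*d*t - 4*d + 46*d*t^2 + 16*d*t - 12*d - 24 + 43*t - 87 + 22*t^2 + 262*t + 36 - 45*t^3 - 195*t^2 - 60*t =-2*d^3 + 11*d^2 + 10*d - 45*t^3 + t^2*(46*d - 173) + t*(d^2 - 48*d + 245) - 75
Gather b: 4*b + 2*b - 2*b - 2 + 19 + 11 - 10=4*b + 18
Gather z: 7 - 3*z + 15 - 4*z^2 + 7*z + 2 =-4*z^2 + 4*z + 24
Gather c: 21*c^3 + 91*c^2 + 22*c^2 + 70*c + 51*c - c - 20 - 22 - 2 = 21*c^3 + 113*c^2 + 120*c - 44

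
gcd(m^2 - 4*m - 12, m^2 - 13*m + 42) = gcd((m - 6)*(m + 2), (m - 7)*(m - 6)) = m - 6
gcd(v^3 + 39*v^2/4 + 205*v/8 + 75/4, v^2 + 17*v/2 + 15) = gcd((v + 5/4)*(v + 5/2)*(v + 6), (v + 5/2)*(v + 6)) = v^2 + 17*v/2 + 15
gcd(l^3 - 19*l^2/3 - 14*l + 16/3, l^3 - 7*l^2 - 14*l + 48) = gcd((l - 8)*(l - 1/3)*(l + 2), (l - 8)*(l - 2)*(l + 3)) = l - 8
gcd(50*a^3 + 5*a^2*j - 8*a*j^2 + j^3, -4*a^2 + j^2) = 2*a + j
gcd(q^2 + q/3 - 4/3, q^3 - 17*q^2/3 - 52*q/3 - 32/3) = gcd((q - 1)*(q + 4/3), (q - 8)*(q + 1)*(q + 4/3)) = q + 4/3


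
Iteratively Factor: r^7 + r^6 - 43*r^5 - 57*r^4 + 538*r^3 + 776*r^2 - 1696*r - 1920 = (r + 3)*(r^6 - 2*r^5 - 37*r^4 + 54*r^3 + 376*r^2 - 352*r - 640) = (r - 2)*(r + 3)*(r^5 - 37*r^3 - 20*r^2 + 336*r + 320) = (r - 5)*(r - 2)*(r + 3)*(r^4 + 5*r^3 - 12*r^2 - 80*r - 64) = (r - 5)*(r - 2)*(r + 3)*(r + 4)*(r^3 + r^2 - 16*r - 16) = (r - 5)*(r - 2)*(r + 1)*(r + 3)*(r + 4)*(r^2 - 16) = (r - 5)*(r - 4)*(r - 2)*(r + 1)*(r + 3)*(r + 4)*(r + 4)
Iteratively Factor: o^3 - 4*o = (o - 2)*(o^2 + 2*o) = (o - 2)*(o + 2)*(o)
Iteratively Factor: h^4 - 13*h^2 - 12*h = (h - 4)*(h^3 + 4*h^2 + 3*h) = (h - 4)*(h + 1)*(h^2 + 3*h) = h*(h - 4)*(h + 1)*(h + 3)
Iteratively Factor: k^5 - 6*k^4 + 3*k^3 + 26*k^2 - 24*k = (k - 4)*(k^4 - 2*k^3 - 5*k^2 + 6*k) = k*(k - 4)*(k^3 - 2*k^2 - 5*k + 6) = k*(k - 4)*(k + 2)*(k^2 - 4*k + 3) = k*(k - 4)*(k - 1)*(k + 2)*(k - 3)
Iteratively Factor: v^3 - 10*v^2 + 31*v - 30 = (v - 3)*(v^2 - 7*v + 10) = (v - 3)*(v - 2)*(v - 5)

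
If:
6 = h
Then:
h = 6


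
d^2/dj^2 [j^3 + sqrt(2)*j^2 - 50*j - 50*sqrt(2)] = 6*j + 2*sqrt(2)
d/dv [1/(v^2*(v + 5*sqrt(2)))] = (-3*v - 10*sqrt(2))/(v^3*(v^2 + 10*sqrt(2)*v + 50))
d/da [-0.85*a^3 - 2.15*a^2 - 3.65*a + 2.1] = -2.55*a^2 - 4.3*a - 3.65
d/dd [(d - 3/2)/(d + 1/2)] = 8/(2*d + 1)^2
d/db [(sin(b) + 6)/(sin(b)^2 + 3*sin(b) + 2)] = (-12*sin(b) + cos(b)^2 - 17)*cos(b)/(sin(b)^2 + 3*sin(b) + 2)^2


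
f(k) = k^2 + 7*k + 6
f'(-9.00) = -11.00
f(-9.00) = 24.00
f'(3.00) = 13.00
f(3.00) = 36.00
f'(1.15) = 9.30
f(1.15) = 15.37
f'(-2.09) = 2.82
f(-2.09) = -4.26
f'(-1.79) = 3.42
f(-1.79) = -3.33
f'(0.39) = 7.78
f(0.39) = 8.88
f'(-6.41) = -5.82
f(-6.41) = 2.22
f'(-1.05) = 4.90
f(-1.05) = -0.25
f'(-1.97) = 3.06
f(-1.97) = -3.91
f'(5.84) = 18.68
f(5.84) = 80.99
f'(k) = 2*k + 7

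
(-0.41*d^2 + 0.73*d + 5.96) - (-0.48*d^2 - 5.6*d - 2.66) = 0.07*d^2 + 6.33*d + 8.62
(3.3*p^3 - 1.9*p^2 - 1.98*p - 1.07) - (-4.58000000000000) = 3.3*p^3 - 1.9*p^2 - 1.98*p + 3.51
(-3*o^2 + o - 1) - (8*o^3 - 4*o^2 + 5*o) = -8*o^3 + o^2 - 4*o - 1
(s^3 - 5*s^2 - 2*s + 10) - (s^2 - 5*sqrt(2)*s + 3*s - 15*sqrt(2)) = s^3 - 6*s^2 - 5*s + 5*sqrt(2)*s + 10 + 15*sqrt(2)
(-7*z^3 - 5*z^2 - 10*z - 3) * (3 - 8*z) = 56*z^4 + 19*z^3 + 65*z^2 - 6*z - 9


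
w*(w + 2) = w^2 + 2*w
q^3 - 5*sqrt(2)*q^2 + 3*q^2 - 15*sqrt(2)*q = q*(q + 3)*(q - 5*sqrt(2))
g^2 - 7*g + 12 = (g - 4)*(g - 3)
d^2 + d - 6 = (d - 2)*(d + 3)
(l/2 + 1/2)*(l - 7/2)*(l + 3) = l^3/2 + l^2/4 - 11*l/2 - 21/4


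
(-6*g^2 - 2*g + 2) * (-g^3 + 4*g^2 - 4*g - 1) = 6*g^5 - 22*g^4 + 14*g^3 + 22*g^2 - 6*g - 2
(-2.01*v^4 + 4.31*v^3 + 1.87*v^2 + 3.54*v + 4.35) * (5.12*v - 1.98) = -10.2912*v^5 + 26.047*v^4 + 1.0406*v^3 + 14.4222*v^2 + 15.2628*v - 8.613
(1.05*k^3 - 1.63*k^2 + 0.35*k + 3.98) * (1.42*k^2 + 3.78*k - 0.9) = 1.491*k^5 + 1.6544*k^4 - 6.6094*k^3 + 8.4416*k^2 + 14.7294*k - 3.582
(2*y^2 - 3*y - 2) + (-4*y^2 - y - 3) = -2*y^2 - 4*y - 5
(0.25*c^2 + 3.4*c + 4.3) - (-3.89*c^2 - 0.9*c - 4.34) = 4.14*c^2 + 4.3*c + 8.64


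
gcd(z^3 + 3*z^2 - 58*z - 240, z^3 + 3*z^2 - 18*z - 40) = z + 5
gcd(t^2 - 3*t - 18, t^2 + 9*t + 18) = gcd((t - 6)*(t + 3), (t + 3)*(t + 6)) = t + 3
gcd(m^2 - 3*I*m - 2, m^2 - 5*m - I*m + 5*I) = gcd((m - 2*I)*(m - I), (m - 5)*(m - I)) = m - I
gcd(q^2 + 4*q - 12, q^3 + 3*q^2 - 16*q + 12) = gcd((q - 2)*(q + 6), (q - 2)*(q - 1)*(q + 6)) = q^2 + 4*q - 12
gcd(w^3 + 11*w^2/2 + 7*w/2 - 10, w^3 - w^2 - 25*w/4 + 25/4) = w^2 + 3*w/2 - 5/2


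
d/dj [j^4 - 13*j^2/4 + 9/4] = j*(8*j^2 - 13)/2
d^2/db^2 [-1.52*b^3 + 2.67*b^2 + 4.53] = 5.34 - 9.12*b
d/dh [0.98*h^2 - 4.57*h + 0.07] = 1.96*h - 4.57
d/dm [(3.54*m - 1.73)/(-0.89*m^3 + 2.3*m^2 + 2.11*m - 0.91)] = (6.3012*m^3 - 12.7611*m^2 + 7.958*m + 0.4289)/(0.7921*m^6 - 4.094*m^5 + 1.5342*m^4 + 11.3258*m^3 + 0.2661*m^2 - 3.8402*m + 0.8281)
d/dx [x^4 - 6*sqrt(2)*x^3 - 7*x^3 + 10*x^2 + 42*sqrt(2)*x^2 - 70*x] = 4*x^3 - 18*sqrt(2)*x^2 - 21*x^2 + 20*x + 84*sqrt(2)*x - 70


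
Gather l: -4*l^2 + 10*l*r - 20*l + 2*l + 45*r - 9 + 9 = -4*l^2 + l*(10*r - 18) + 45*r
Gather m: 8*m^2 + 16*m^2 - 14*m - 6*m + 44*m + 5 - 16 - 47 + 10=24*m^2 + 24*m - 48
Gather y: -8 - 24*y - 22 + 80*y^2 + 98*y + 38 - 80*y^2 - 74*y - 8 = 0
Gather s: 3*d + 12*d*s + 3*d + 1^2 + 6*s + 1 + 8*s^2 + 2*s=6*d + 8*s^2 + s*(12*d + 8) + 2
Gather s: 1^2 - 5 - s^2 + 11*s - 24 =-s^2 + 11*s - 28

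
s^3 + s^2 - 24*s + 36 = (s - 3)*(s - 2)*(s + 6)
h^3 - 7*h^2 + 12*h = h*(h - 4)*(h - 3)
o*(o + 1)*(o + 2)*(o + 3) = o^4 + 6*o^3 + 11*o^2 + 6*o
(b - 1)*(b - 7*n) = b^2 - 7*b*n - b + 7*n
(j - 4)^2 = j^2 - 8*j + 16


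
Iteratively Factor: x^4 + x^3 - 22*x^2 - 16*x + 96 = (x - 4)*(x^3 + 5*x^2 - 2*x - 24) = (x - 4)*(x + 4)*(x^2 + x - 6) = (x - 4)*(x + 3)*(x + 4)*(x - 2)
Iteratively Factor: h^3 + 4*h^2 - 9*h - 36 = (h - 3)*(h^2 + 7*h + 12) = (h - 3)*(h + 3)*(h + 4)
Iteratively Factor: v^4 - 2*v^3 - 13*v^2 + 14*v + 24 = (v + 1)*(v^3 - 3*v^2 - 10*v + 24) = (v - 4)*(v + 1)*(v^2 + v - 6) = (v - 4)*(v - 2)*(v + 1)*(v + 3)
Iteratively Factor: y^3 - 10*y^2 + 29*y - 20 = (y - 1)*(y^2 - 9*y + 20) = (y - 5)*(y - 1)*(y - 4)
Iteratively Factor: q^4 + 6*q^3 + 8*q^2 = (q + 2)*(q^3 + 4*q^2) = (q + 2)*(q + 4)*(q^2) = q*(q + 2)*(q + 4)*(q)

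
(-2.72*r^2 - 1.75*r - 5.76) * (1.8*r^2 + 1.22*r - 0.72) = -4.896*r^4 - 6.4684*r^3 - 10.5446*r^2 - 5.7672*r + 4.1472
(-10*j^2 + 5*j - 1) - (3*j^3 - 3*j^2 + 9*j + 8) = -3*j^3 - 7*j^2 - 4*j - 9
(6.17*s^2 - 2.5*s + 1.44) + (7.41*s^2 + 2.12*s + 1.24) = 13.58*s^2 - 0.38*s + 2.68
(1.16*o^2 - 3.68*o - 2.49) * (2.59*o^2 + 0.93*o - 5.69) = 3.0044*o^4 - 8.4524*o^3 - 16.4719*o^2 + 18.6235*o + 14.1681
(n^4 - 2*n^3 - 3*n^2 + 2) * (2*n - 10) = 2*n^5 - 14*n^4 + 14*n^3 + 30*n^2 + 4*n - 20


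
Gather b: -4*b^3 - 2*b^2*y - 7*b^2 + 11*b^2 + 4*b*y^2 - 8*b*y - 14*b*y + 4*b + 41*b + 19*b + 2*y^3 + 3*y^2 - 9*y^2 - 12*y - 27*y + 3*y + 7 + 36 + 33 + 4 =-4*b^3 + b^2*(4 - 2*y) + b*(4*y^2 - 22*y + 64) + 2*y^3 - 6*y^2 - 36*y + 80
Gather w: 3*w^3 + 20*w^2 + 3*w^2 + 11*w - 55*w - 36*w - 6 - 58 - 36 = 3*w^3 + 23*w^2 - 80*w - 100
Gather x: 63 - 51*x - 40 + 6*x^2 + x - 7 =6*x^2 - 50*x + 16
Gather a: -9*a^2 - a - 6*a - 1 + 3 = -9*a^2 - 7*a + 2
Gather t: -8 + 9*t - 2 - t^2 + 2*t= -t^2 + 11*t - 10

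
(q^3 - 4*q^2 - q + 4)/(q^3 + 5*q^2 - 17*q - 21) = (q^2 - 5*q + 4)/(q^2 + 4*q - 21)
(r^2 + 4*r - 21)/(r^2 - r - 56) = (r - 3)/(r - 8)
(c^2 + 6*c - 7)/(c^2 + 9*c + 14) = (c - 1)/(c + 2)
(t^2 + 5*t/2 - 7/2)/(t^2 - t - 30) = (-t^2 - 5*t/2 + 7/2)/(-t^2 + t + 30)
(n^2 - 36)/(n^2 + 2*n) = (n^2 - 36)/(n*(n + 2))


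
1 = 1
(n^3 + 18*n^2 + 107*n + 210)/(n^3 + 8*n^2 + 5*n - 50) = (n^2 + 13*n + 42)/(n^2 + 3*n - 10)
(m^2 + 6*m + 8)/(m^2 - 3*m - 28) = (m + 2)/(m - 7)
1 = 1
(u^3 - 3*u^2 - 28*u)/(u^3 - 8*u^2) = (u^2 - 3*u - 28)/(u*(u - 8))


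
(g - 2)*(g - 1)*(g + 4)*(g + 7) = g^4 + 8*g^3 - 3*g^2 - 62*g + 56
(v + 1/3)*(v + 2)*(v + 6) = v^3 + 25*v^2/3 + 44*v/3 + 4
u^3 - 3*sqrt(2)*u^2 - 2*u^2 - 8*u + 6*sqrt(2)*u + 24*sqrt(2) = (u - 4)*(u + 2)*(u - 3*sqrt(2))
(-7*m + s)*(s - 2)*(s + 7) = -7*m*s^2 - 35*m*s + 98*m + s^3 + 5*s^2 - 14*s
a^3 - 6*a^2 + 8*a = a*(a - 4)*(a - 2)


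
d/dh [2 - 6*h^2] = -12*h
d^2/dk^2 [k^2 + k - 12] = 2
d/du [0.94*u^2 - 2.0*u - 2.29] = 1.88*u - 2.0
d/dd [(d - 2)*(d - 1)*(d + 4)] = 3*d^2 + 2*d - 10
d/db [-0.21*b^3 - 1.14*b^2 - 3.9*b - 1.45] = -0.63*b^2 - 2.28*b - 3.9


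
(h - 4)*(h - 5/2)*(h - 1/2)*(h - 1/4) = h^4 - 29*h^3/4 + 15*h^2 - 133*h/16 + 5/4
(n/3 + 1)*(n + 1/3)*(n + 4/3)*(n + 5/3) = n^4/3 + 19*n^3/9 + 119*n^2/27 + 281*n/81 + 20/27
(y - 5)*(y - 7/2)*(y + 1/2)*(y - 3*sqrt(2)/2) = y^4 - 8*y^3 - 3*sqrt(2)*y^3/2 + 53*y^2/4 + 12*sqrt(2)*y^2 - 159*sqrt(2)*y/8 + 35*y/4 - 105*sqrt(2)/8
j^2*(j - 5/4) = j^3 - 5*j^2/4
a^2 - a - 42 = (a - 7)*(a + 6)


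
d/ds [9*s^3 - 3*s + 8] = 27*s^2 - 3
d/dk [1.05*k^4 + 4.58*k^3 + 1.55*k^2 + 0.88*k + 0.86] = 4.2*k^3 + 13.74*k^2 + 3.1*k + 0.88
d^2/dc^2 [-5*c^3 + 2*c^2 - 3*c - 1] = 4 - 30*c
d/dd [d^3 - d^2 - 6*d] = 3*d^2 - 2*d - 6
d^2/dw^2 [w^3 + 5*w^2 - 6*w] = 6*w + 10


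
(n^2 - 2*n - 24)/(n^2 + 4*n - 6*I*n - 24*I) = (n - 6)/(n - 6*I)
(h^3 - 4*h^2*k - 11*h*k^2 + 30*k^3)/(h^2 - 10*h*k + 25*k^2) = (h^2 + h*k - 6*k^2)/(h - 5*k)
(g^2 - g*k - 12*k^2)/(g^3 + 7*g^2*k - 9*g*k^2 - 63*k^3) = (g - 4*k)/(g^2 + 4*g*k - 21*k^2)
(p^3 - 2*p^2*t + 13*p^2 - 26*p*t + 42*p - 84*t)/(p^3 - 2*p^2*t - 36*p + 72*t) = (p + 7)/(p - 6)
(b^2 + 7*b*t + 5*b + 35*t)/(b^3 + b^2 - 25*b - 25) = (b + 7*t)/(b^2 - 4*b - 5)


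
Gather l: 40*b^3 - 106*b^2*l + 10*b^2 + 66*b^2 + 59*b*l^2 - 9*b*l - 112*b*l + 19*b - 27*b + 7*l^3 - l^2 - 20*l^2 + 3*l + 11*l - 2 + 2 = 40*b^3 + 76*b^2 - 8*b + 7*l^3 + l^2*(59*b - 21) + l*(-106*b^2 - 121*b + 14)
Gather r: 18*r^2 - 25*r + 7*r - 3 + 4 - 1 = 18*r^2 - 18*r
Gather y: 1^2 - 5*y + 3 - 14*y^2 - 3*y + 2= -14*y^2 - 8*y + 6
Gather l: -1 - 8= -9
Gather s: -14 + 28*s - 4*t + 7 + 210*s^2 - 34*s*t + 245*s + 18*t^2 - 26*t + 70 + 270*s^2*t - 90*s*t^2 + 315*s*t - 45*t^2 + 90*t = s^2*(270*t + 210) + s*(-90*t^2 + 281*t + 273) - 27*t^2 + 60*t + 63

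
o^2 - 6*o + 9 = (o - 3)^2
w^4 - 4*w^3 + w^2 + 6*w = w*(w - 3)*(w - 2)*(w + 1)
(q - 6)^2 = q^2 - 12*q + 36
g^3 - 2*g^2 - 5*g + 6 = (g - 3)*(g - 1)*(g + 2)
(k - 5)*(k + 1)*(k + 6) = k^3 + 2*k^2 - 29*k - 30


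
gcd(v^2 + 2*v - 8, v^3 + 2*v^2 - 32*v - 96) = v + 4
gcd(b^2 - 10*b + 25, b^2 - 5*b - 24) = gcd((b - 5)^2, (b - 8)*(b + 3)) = 1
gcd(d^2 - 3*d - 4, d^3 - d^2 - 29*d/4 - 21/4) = d + 1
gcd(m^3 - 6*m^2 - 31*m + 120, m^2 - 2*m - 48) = m - 8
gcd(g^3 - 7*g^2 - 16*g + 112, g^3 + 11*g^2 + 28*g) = g + 4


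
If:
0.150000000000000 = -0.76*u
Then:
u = -0.20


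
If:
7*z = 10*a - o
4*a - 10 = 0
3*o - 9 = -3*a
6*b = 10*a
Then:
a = 5/2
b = 25/6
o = 1/2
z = 7/2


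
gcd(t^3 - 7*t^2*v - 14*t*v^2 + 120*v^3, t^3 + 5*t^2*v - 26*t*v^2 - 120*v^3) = t^2 - t*v - 20*v^2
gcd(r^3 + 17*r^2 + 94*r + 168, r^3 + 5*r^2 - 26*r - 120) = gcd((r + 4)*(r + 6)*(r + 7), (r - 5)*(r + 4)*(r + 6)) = r^2 + 10*r + 24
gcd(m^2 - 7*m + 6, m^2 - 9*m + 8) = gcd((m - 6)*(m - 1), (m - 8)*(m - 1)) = m - 1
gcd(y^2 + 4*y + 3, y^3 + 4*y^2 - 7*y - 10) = y + 1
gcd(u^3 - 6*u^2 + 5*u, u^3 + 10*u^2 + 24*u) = u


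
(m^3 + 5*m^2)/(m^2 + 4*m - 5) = m^2/(m - 1)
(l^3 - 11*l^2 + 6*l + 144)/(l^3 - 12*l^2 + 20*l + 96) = (l + 3)/(l + 2)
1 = 1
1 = 1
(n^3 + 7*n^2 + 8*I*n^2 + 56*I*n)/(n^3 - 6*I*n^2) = (n^2 + n*(7 + 8*I) + 56*I)/(n*(n - 6*I))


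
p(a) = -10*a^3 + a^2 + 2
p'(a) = -30*a^2 + 2*a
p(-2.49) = 162.58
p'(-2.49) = -190.98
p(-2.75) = 217.53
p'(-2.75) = -232.38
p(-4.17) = 744.51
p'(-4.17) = -530.01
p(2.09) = -84.93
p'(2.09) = -126.86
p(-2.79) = 226.96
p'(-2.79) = -239.10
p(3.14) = -297.73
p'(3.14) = -289.51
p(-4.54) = 958.38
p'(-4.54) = -627.43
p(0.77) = -1.97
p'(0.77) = -16.25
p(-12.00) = 17426.00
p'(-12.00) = -4344.00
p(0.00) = 2.00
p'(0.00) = 0.00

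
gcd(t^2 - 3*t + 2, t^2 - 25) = 1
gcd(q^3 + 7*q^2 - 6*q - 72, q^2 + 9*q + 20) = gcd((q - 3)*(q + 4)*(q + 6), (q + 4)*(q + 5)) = q + 4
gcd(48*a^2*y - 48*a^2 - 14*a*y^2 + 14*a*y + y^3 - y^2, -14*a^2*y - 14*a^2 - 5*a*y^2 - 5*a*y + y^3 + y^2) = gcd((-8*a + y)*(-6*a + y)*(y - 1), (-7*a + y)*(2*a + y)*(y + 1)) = 1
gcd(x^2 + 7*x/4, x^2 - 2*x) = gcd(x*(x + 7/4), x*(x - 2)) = x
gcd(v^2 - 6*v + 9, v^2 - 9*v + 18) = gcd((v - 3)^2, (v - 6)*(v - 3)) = v - 3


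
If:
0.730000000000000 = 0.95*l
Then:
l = 0.77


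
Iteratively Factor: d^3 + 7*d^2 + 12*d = (d + 4)*(d^2 + 3*d) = (d + 3)*(d + 4)*(d)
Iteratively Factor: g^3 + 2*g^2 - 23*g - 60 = (g + 3)*(g^2 - g - 20) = (g + 3)*(g + 4)*(g - 5)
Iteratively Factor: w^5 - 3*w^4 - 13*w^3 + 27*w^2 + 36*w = (w + 3)*(w^4 - 6*w^3 + 5*w^2 + 12*w) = (w - 3)*(w + 3)*(w^3 - 3*w^2 - 4*w) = (w - 4)*(w - 3)*(w + 3)*(w^2 + w) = w*(w - 4)*(w - 3)*(w + 3)*(w + 1)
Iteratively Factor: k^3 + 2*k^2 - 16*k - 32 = (k + 2)*(k^2 - 16) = (k - 4)*(k + 2)*(k + 4)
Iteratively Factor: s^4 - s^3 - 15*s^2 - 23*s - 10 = (s + 2)*(s^3 - 3*s^2 - 9*s - 5) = (s + 1)*(s + 2)*(s^2 - 4*s - 5) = (s - 5)*(s + 1)*(s + 2)*(s + 1)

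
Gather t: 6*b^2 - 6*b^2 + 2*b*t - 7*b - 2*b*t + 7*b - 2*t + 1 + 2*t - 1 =0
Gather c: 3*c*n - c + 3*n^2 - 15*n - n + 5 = c*(3*n - 1) + 3*n^2 - 16*n + 5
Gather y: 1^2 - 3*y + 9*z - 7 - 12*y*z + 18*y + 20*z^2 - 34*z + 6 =y*(15 - 12*z) + 20*z^2 - 25*z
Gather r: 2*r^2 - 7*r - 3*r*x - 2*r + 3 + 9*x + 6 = 2*r^2 + r*(-3*x - 9) + 9*x + 9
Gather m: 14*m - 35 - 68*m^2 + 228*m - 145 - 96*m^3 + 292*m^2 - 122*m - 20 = -96*m^3 + 224*m^2 + 120*m - 200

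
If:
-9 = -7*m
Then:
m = 9/7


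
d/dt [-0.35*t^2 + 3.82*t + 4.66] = 3.82 - 0.7*t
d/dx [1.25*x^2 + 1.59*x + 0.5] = 2.5*x + 1.59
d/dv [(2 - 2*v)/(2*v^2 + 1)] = 2*(-2*v^2 + 4*v*(v - 1) - 1)/(2*v^2 + 1)^2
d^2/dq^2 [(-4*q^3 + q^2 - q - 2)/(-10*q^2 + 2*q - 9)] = 2*(-264*q^3 + 654*q^2 + 582*q - 235)/(1000*q^6 - 600*q^5 + 2820*q^4 - 1088*q^3 + 2538*q^2 - 486*q + 729)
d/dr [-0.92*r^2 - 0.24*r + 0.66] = -1.84*r - 0.24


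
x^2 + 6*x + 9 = (x + 3)^2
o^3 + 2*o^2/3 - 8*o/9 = o*(o - 2/3)*(o + 4/3)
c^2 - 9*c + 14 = (c - 7)*(c - 2)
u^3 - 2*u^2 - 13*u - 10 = (u - 5)*(u + 1)*(u + 2)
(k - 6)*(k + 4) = k^2 - 2*k - 24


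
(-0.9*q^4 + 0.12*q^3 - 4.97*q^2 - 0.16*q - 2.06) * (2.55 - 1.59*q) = 1.431*q^5 - 2.4858*q^4 + 8.2083*q^3 - 12.4191*q^2 + 2.8674*q - 5.253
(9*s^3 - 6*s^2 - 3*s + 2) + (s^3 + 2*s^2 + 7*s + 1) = 10*s^3 - 4*s^2 + 4*s + 3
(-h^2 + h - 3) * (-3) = 3*h^2 - 3*h + 9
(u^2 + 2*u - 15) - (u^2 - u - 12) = 3*u - 3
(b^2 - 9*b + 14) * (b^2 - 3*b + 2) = b^4 - 12*b^3 + 43*b^2 - 60*b + 28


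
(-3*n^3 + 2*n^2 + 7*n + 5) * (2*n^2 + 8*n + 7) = -6*n^5 - 20*n^4 + 9*n^3 + 80*n^2 + 89*n + 35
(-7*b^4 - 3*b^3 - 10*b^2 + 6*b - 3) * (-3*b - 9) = 21*b^5 + 72*b^4 + 57*b^3 + 72*b^2 - 45*b + 27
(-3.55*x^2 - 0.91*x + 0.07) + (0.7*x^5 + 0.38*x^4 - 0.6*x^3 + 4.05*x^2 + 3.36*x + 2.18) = 0.7*x^5 + 0.38*x^4 - 0.6*x^3 + 0.5*x^2 + 2.45*x + 2.25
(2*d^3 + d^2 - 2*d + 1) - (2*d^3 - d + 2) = d^2 - d - 1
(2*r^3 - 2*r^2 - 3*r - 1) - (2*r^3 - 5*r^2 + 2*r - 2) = 3*r^2 - 5*r + 1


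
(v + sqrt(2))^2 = v^2 + 2*sqrt(2)*v + 2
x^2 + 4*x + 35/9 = (x + 5/3)*(x + 7/3)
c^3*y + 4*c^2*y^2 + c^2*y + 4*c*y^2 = c*(c + 4*y)*(c*y + y)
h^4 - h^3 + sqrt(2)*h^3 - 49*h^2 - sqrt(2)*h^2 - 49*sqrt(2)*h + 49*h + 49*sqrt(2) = (h - 7)*(h - 1)*(h + 7)*(h + sqrt(2))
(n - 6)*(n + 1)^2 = n^3 - 4*n^2 - 11*n - 6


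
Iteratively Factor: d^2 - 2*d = (d)*(d - 2)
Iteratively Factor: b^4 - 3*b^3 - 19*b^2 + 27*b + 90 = (b - 5)*(b^3 + 2*b^2 - 9*b - 18) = (b - 5)*(b + 3)*(b^2 - b - 6) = (b - 5)*(b - 3)*(b + 3)*(b + 2)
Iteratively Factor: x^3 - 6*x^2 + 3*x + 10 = (x - 5)*(x^2 - x - 2) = (x - 5)*(x - 2)*(x + 1)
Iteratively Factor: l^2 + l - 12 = (l - 3)*(l + 4)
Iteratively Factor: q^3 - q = (q + 1)*(q^2 - q) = q*(q + 1)*(q - 1)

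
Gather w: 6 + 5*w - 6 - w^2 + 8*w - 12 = -w^2 + 13*w - 12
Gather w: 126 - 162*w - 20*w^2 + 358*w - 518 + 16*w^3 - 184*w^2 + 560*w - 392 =16*w^3 - 204*w^2 + 756*w - 784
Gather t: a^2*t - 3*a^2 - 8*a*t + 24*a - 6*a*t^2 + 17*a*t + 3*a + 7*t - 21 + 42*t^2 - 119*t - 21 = -3*a^2 + 27*a + t^2*(42 - 6*a) + t*(a^2 + 9*a - 112) - 42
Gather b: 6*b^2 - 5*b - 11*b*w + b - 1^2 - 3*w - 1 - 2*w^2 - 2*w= 6*b^2 + b*(-11*w - 4) - 2*w^2 - 5*w - 2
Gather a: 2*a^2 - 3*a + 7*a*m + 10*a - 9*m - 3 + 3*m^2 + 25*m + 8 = 2*a^2 + a*(7*m + 7) + 3*m^2 + 16*m + 5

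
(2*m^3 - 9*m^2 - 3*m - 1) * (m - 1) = 2*m^4 - 11*m^3 + 6*m^2 + 2*m + 1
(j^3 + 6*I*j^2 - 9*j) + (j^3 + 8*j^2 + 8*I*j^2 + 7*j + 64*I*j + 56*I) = 2*j^3 + 8*j^2 + 14*I*j^2 - 2*j + 64*I*j + 56*I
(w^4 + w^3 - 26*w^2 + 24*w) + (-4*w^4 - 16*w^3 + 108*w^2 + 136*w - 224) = -3*w^4 - 15*w^3 + 82*w^2 + 160*w - 224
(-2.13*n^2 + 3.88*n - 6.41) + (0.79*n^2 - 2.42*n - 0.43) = -1.34*n^2 + 1.46*n - 6.84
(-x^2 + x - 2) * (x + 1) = -x^3 - x - 2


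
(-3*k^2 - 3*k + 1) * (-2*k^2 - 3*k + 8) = 6*k^4 + 15*k^3 - 17*k^2 - 27*k + 8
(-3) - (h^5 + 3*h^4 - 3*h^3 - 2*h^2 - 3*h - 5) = -h^5 - 3*h^4 + 3*h^3 + 2*h^2 + 3*h + 2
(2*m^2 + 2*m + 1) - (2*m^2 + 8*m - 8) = 9 - 6*m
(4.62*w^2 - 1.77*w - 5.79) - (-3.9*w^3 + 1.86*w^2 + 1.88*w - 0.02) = 3.9*w^3 + 2.76*w^2 - 3.65*w - 5.77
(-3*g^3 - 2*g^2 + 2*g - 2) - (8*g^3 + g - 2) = -11*g^3 - 2*g^2 + g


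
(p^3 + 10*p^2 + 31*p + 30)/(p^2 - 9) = (p^2 + 7*p + 10)/(p - 3)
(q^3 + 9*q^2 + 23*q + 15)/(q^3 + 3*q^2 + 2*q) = (q^2 + 8*q + 15)/(q*(q + 2))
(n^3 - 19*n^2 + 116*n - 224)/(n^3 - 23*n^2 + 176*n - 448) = (n - 4)/(n - 8)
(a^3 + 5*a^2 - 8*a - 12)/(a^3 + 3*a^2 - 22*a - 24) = (a - 2)/(a - 4)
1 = 1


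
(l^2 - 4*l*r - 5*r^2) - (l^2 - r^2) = -4*l*r - 4*r^2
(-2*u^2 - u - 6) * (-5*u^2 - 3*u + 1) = 10*u^4 + 11*u^3 + 31*u^2 + 17*u - 6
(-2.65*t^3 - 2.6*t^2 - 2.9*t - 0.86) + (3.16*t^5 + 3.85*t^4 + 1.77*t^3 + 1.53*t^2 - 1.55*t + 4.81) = 3.16*t^5 + 3.85*t^4 - 0.88*t^3 - 1.07*t^2 - 4.45*t + 3.95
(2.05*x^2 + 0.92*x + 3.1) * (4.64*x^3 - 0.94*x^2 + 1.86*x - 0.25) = 9.512*x^5 + 2.3418*x^4 + 17.3322*x^3 - 1.7153*x^2 + 5.536*x - 0.775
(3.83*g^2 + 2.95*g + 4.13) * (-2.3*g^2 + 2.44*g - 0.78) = -8.809*g^4 + 2.5602*g^3 - 5.2884*g^2 + 7.7762*g - 3.2214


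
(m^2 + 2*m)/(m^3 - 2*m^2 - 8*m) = 1/(m - 4)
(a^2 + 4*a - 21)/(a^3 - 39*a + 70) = (a - 3)/(a^2 - 7*a + 10)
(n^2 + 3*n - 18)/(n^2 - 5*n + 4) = (n^2 + 3*n - 18)/(n^2 - 5*n + 4)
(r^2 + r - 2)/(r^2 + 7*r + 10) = (r - 1)/(r + 5)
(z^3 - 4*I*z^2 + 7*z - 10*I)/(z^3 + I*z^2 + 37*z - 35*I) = (z + 2*I)/(z + 7*I)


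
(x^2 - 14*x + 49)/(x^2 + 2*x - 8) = (x^2 - 14*x + 49)/(x^2 + 2*x - 8)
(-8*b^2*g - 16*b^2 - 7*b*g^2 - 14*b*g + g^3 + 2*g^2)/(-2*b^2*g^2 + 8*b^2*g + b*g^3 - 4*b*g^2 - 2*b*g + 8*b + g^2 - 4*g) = (8*b^2*g + 16*b^2 + 7*b*g^2 + 14*b*g - g^3 - 2*g^2)/(2*b^2*g^2 - 8*b^2*g - b*g^3 + 4*b*g^2 + 2*b*g - 8*b - g^2 + 4*g)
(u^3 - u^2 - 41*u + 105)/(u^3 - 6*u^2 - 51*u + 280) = (u - 3)/(u - 8)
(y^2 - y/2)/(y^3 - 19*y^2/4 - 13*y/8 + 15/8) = 4*y/(4*y^2 - 17*y - 15)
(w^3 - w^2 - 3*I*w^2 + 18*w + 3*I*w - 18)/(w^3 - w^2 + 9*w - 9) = (w - 6*I)/(w - 3*I)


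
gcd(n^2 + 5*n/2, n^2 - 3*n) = n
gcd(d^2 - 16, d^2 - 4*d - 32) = d + 4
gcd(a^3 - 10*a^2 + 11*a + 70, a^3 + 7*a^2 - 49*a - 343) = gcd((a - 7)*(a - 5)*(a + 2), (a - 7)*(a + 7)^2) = a - 7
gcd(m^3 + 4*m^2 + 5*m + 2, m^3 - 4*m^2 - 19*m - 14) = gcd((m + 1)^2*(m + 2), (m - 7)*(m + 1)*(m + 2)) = m^2 + 3*m + 2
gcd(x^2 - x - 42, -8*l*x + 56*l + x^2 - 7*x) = x - 7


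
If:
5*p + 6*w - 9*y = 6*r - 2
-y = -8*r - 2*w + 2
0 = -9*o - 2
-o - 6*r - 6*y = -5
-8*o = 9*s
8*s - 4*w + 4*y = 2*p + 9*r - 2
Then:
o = -2/9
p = 1231/621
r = 985/1863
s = 16/81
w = -2345/2484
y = 1273/3726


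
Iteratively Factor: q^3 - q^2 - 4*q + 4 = (q - 2)*(q^2 + q - 2) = (q - 2)*(q - 1)*(q + 2)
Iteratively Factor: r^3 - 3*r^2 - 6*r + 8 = (r - 1)*(r^2 - 2*r - 8) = (r - 4)*(r - 1)*(r + 2)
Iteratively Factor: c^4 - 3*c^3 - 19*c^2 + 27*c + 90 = (c - 3)*(c^3 - 19*c - 30) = (c - 5)*(c - 3)*(c^2 + 5*c + 6) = (c - 5)*(c - 3)*(c + 2)*(c + 3)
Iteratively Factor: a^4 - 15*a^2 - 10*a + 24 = (a - 4)*(a^3 + 4*a^2 + a - 6) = (a - 4)*(a - 1)*(a^2 + 5*a + 6) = (a - 4)*(a - 1)*(a + 2)*(a + 3)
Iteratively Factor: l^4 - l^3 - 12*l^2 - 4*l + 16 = (l + 2)*(l^3 - 3*l^2 - 6*l + 8) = (l - 4)*(l + 2)*(l^2 + l - 2) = (l - 4)*(l + 2)^2*(l - 1)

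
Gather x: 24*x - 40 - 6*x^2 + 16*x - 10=-6*x^2 + 40*x - 50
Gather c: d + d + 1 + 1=2*d + 2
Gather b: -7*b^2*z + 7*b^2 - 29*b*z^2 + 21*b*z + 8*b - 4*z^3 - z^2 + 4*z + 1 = b^2*(7 - 7*z) + b*(-29*z^2 + 21*z + 8) - 4*z^3 - z^2 + 4*z + 1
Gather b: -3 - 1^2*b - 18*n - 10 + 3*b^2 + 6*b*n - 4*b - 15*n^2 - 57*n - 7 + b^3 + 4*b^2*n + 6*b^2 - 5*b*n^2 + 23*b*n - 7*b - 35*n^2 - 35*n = b^3 + b^2*(4*n + 9) + b*(-5*n^2 + 29*n - 12) - 50*n^2 - 110*n - 20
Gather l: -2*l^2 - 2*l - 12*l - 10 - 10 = -2*l^2 - 14*l - 20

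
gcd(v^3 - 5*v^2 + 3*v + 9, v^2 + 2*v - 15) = v - 3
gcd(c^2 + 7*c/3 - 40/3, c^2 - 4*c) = 1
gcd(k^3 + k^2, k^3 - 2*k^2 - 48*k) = k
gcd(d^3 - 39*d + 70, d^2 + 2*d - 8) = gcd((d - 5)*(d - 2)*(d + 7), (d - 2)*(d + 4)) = d - 2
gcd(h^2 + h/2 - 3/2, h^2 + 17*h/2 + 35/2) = 1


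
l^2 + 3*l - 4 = (l - 1)*(l + 4)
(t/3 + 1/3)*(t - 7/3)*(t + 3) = t^3/3 + 5*t^2/9 - 19*t/9 - 7/3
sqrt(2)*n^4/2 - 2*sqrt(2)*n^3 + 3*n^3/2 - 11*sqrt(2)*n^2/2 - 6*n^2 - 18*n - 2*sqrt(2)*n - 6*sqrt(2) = (n - 6)*(n + sqrt(2)/2)*(n + sqrt(2))*(sqrt(2)*n/2 + sqrt(2))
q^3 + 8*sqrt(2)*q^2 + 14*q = q*(q + sqrt(2))*(q + 7*sqrt(2))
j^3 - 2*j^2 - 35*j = j*(j - 7)*(j + 5)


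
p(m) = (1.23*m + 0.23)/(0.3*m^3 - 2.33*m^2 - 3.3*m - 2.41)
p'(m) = (1.23*m + 0.23)*(-0.9*m^2 + 4.66*m + 3.3)/(0.3*m^3 - 2.33*m^2 - 3.3*m - 2.41)^2 + 1.23/(0.3*m^3 - 2.33*m^2 - 3.3*m - 2.41)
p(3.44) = -0.15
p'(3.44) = 0.00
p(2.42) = -0.16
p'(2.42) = 0.01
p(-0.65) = 0.43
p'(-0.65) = -0.89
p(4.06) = -0.15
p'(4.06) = -0.00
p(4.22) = -0.15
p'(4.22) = -0.00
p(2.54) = -0.16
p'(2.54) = 0.01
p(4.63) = -0.16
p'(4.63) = -0.01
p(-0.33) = 0.11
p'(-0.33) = -0.89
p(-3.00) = 0.16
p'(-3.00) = 0.08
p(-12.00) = 0.02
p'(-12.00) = 0.00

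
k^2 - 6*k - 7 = (k - 7)*(k + 1)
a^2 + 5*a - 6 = (a - 1)*(a + 6)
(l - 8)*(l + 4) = l^2 - 4*l - 32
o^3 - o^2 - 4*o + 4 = (o - 2)*(o - 1)*(o + 2)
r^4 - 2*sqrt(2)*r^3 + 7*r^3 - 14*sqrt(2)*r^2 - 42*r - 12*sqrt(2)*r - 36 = (r + 1)*(r + 6)*(r - 3*sqrt(2))*(r + sqrt(2))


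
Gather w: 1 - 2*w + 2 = 3 - 2*w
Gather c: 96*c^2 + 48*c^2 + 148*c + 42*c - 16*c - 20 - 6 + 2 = 144*c^2 + 174*c - 24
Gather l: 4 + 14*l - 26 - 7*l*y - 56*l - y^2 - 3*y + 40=l*(-7*y - 42) - y^2 - 3*y + 18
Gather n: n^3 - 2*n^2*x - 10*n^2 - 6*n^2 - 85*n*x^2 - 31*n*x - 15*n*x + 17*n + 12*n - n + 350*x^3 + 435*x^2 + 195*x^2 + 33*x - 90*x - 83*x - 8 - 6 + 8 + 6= n^3 + n^2*(-2*x - 16) + n*(-85*x^2 - 46*x + 28) + 350*x^3 + 630*x^2 - 140*x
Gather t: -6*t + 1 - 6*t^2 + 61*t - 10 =-6*t^2 + 55*t - 9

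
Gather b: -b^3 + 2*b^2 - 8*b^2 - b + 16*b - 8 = -b^3 - 6*b^2 + 15*b - 8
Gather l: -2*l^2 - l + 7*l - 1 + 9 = -2*l^2 + 6*l + 8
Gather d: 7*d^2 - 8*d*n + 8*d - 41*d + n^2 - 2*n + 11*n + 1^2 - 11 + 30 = 7*d^2 + d*(-8*n - 33) + n^2 + 9*n + 20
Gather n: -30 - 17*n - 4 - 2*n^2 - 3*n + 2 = -2*n^2 - 20*n - 32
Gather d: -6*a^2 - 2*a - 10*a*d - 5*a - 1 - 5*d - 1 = -6*a^2 - 7*a + d*(-10*a - 5) - 2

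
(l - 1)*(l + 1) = l^2 - 1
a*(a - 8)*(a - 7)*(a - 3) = a^4 - 18*a^3 + 101*a^2 - 168*a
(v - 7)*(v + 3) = v^2 - 4*v - 21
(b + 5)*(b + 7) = b^2 + 12*b + 35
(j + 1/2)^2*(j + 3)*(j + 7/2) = j^4 + 15*j^3/2 + 69*j^2/4 + 97*j/8 + 21/8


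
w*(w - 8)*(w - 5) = w^3 - 13*w^2 + 40*w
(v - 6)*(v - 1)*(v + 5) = v^3 - 2*v^2 - 29*v + 30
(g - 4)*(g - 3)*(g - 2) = g^3 - 9*g^2 + 26*g - 24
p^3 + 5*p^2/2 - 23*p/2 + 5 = (p - 2)*(p - 1/2)*(p + 5)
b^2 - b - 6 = (b - 3)*(b + 2)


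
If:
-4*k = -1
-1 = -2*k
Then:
No Solution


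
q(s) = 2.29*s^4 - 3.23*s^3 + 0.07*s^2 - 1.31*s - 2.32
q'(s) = 9.16*s^3 - 9.69*s^2 + 0.14*s - 1.31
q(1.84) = 1.63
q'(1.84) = 23.20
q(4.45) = 606.60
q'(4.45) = 614.62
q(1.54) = -3.09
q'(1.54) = 9.38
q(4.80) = 851.42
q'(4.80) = 789.13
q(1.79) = 0.54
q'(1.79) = 20.43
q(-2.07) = 71.39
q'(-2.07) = -124.37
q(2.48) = 32.22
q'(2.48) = 79.16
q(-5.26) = 2229.56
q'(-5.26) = -1603.21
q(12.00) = 41896.04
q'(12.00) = 14433.49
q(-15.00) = 126865.58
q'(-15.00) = -33098.66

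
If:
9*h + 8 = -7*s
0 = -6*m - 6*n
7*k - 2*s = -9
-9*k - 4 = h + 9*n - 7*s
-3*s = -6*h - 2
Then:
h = -38/69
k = -227/161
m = -2993/4347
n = 2993/4347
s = -10/23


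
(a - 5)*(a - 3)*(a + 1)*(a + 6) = a^4 - a^3 - 35*a^2 + 57*a + 90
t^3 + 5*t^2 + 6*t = t*(t + 2)*(t + 3)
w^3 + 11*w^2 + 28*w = w*(w + 4)*(w + 7)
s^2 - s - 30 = (s - 6)*(s + 5)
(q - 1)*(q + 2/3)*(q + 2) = q^3 + 5*q^2/3 - 4*q/3 - 4/3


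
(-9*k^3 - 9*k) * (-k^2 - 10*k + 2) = 9*k^5 + 90*k^4 - 9*k^3 + 90*k^2 - 18*k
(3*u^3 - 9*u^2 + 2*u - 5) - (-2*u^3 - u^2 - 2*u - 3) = 5*u^3 - 8*u^2 + 4*u - 2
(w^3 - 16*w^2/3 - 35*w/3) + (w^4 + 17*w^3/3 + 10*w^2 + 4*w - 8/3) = w^4 + 20*w^3/3 + 14*w^2/3 - 23*w/3 - 8/3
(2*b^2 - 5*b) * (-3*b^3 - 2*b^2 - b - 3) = -6*b^5 + 11*b^4 + 8*b^3 - b^2 + 15*b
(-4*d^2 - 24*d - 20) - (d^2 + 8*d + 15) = -5*d^2 - 32*d - 35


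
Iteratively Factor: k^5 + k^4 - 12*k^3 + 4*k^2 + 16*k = (k - 2)*(k^4 + 3*k^3 - 6*k^2 - 8*k) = (k - 2)*(k + 4)*(k^3 - k^2 - 2*k) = k*(k - 2)*(k + 4)*(k^2 - k - 2) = k*(k - 2)^2*(k + 4)*(k + 1)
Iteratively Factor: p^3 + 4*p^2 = (p)*(p^2 + 4*p) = p^2*(p + 4)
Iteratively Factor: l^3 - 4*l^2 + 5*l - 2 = (l - 1)*(l^2 - 3*l + 2) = (l - 2)*(l - 1)*(l - 1)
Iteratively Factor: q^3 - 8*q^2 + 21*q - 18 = (q - 3)*(q^2 - 5*q + 6) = (q - 3)^2*(q - 2)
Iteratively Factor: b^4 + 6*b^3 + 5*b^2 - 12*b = (b)*(b^3 + 6*b^2 + 5*b - 12) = b*(b + 4)*(b^2 + 2*b - 3) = b*(b + 3)*(b + 4)*(b - 1)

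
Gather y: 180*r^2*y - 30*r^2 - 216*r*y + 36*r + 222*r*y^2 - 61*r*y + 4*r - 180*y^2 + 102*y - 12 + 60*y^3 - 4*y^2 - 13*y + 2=-30*r^2 + 40*r + 60*y^3 + y^2*(222*r - 184) + y*(180*r^2 - 277*r + 89) - 10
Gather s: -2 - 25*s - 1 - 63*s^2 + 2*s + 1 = -63*s^2 - 23*s - 2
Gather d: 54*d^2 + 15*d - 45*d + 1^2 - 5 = 54*d^2 - 30*d - 4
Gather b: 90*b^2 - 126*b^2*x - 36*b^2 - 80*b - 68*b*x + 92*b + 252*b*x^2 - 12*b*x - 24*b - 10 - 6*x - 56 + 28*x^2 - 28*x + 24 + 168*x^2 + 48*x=b^2*(54 - 126*x) + b*(252*x^2 - 80*x - 12) + 196*x^2 + 14*x - 42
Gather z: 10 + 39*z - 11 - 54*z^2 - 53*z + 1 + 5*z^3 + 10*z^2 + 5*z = 5*z^3 - 44*z^2 - 9*z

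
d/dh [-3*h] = -3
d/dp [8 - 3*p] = -3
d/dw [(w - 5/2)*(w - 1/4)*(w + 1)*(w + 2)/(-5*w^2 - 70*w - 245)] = (-16*w^4 - 226*w^3 - 42*w^2 + 601*w + 223)/(40*(w^3 + 21*w^2 + 147*w + 343))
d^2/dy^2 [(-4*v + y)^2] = 2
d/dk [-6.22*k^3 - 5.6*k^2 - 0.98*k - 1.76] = -18.66*k^2 - 11.2*k - 0.98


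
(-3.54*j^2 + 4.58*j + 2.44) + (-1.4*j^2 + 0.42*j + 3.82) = -4.94*j^2 + 5.0*j + 6.26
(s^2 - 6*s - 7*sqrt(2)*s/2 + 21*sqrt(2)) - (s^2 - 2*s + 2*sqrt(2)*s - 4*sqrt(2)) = -11*sqrt(2)*s/2 - 4*s + 25*sqrt(2)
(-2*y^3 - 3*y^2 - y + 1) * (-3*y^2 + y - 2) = 6*y^5 + 7*y^4 + 4*y^3 + 2*y^2 + 3*y - 2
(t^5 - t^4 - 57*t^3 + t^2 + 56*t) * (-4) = -4*t^5 + 4*t^4 + 228*t^3 - 4*t^2 - 224*t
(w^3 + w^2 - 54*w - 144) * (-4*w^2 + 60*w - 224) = -4*w^5 + 56*w^4 + 52*w^3 - 2888*w^2 + 3456*w + 32256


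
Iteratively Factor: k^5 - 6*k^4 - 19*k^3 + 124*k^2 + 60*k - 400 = (k - 5)*(k^4 - k^3 - 24*k^2 + 4*k + 80) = (k - 5)^2*(k^3 + 4*k^2 - 4*k - 16) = (k - 5)^2*(k + 2)*(k^2 + 2*k - 8) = (k - 5)^2*(k + 2)*(k + 4)*(k - 2)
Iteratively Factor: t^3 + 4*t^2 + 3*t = (t + 3)*(t^2 + t) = (t + 1)*(t + 3)*(t)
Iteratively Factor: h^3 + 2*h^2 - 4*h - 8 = (h - 2)*(h^2 + 4*h + 4) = (h - 2)*(h + 2)*(h + 2)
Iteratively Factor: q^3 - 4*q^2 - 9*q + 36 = (q - 4)*(q^2 - 9) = (q - 4)*(q + 3)*(q - 3)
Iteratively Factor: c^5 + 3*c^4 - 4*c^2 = (c)*(c^4 + 3*c^3 - 4*c) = c*(c + 2)*(c^3 + c^2 - 2*c) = c*(c + 2)^2*(c^2 - c) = c*(c - 1)*(c + 2)^2*(c)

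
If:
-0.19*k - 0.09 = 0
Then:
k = -0.47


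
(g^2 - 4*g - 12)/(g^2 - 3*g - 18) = (g + 2)/(g + 3)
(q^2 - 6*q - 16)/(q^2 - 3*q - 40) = (q + 2)/(q + 5)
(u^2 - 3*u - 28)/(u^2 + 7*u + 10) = (u^2 - 3*u - 28)/(u^2 + 7*u + 10)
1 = 1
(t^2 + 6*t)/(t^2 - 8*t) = (t + 6)/(t - 8)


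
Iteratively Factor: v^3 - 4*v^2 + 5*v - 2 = (v - 1)*(v^2 - 3*v + 2) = (v - 2)*(v - 1)*(v - 1)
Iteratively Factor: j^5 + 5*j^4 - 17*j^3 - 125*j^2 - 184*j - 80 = (j + 4)*(j^4 + j^3 - 21*j^2 - 41*j - 20) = (j + 4)^2*(j^3 - 3*j^2 - 9*j - 5) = (j + 1)*(j + 4)^2*(j^2 - 4*j - 5) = (j - 5)*(j + 1)*(j + 4)^2*(j + 1)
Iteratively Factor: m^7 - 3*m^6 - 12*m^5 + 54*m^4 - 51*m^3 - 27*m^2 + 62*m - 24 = (m - 1)*(m^6 - 2*m^5 - 14*m^4 + 40*m^3 - 11*m^2 - 38*m + 24) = (m - 2)*(m - 1)*(m^5 - 14*m^3 + 12*m^2 + 13*m - 12) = (m - 2)*(m - 1)*(m + 1)*(m^4 - m^3 - 13*m^2 + 25*m - 12) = (m - 2)*(m - 1)^2*(m + 1)*(m^3 - 13*m + 12) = (m - 2)*(m - 1)^2*(m + 1)*(m + 4)*(m^2 - 4*m + 3) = (m - 2)*(m - 1)^3*(m + 1)*(m + 4)*(m - 3)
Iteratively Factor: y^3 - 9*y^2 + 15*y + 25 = (y - 5)*(y^2 - 4*y - 5) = (y - 5)^2*(y + 1)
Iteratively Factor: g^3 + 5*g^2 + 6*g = (g + 2)*(g^2 + 3*g) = g*(g + 2)*(g + 3)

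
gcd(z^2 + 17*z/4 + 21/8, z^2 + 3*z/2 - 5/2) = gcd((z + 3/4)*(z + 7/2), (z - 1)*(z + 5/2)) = 1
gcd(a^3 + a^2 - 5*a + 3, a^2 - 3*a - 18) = a + 3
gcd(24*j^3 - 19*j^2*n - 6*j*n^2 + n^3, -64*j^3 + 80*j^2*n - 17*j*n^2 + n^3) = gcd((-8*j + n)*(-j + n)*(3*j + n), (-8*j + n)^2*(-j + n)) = 8*j^2 - 9*j*n + n^2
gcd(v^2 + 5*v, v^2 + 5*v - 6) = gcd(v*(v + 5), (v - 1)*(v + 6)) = 1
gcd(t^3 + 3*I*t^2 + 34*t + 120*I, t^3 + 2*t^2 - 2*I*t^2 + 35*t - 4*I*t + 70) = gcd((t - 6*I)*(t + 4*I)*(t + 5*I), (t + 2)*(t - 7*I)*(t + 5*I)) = t + 5*I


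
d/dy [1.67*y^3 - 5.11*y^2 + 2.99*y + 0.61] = 5.01*y^2 - 10.22*y + 2.99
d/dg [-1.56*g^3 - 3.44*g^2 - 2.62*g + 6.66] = -4.68*g^2 - 6.88*g - 2.62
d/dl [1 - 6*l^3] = -18*l^2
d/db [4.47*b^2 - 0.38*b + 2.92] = 8.94*b - 0.38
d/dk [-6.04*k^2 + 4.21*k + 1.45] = 4.21 - 12.08*k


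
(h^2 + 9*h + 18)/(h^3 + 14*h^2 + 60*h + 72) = (h + 3)/(h^2 + 8*h + 12)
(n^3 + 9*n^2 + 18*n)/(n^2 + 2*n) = (n^2 + 9*n + 18)/(n + 2)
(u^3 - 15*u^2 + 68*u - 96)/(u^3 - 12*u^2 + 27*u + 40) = (u^2 - 7*u + 12)/(u^2 - 4*u - 5)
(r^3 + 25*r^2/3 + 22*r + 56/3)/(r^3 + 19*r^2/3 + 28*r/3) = (r + 2)/r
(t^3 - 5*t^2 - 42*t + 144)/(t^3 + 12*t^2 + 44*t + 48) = (t^2 - 11*t + 24)/(t^2 + 6*t + 8)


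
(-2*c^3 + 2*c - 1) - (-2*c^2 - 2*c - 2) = -2*c^3 + 2*c^2 + 4*c + 1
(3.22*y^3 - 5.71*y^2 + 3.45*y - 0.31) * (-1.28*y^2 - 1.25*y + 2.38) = -4.1216*y^5 + 3.2838*y^4 + 10.3851*y^3 - 17.5055*y^2 + 8.5985*y - 0.7378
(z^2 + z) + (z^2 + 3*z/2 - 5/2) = 2*z^2 + 5*z/2 - 5/2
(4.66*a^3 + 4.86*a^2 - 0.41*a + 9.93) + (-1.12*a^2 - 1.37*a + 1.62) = 4.66*a^3 + 3.74*a^2 - 1.78*a + 11.55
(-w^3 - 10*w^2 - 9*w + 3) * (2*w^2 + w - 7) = -2*w^5 - 21*w^4 - 21*w^3 + 67*w^2 + 66*w - 21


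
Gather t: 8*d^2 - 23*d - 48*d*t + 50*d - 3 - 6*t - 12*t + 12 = 8*d^2 + 27*d + t*(-48*d - 18) + 9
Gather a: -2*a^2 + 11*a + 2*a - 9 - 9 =-2*a^2 + 13*a - 18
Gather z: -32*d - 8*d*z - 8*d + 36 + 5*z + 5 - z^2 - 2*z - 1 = -40*d - z^2 + z*(3 - 8*d) + 40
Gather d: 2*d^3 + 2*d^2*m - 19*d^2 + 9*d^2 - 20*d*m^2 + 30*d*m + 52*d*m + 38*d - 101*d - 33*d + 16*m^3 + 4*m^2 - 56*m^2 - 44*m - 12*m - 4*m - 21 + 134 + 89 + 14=2*d^3 + d^2*(2*m - 10) + d*(-20*m^2 + 82*m - 96) + 16*m^3 - 52*m^2 - 60*m + 216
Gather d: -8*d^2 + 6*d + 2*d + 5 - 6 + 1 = -8*d^2 + 8*d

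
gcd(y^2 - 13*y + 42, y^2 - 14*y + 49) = y - 7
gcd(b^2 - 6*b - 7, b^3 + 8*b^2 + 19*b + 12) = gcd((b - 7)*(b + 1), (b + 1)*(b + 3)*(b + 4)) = b + 1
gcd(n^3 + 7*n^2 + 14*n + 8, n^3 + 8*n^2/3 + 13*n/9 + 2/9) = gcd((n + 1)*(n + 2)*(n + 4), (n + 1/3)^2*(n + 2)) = n + 2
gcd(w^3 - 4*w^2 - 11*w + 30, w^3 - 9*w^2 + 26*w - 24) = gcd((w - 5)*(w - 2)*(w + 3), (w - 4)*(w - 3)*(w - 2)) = w - 2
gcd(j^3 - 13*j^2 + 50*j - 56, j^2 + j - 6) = j - 2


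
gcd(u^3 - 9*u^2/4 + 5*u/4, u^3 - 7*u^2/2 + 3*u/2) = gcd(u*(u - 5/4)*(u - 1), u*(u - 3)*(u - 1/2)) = u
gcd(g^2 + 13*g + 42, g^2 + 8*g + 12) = g + 6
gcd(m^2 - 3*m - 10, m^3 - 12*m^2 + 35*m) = m - 5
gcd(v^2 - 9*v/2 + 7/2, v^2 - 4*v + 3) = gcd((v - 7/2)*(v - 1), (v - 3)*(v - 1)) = v - 1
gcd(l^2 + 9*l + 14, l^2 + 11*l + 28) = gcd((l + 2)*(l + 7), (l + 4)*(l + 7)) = l + 7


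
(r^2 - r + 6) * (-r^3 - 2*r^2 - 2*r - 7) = -r^5 - r^4 - 6*r^3 - 17*r^2 - 5*r - 42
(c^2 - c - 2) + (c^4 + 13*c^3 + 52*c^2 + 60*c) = c^4 + 13*c^3 + 53*c^2 + 59*c - 2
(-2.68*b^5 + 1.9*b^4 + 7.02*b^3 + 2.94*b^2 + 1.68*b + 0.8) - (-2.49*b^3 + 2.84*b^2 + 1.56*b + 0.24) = -2.68*b^5 + 1.9*b^4 + 9.51*b^3 + 0.1*b^2 + 0.12*b + 0.56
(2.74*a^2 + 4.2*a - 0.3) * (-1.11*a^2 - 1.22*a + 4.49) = -3.0414*a^4 - 8.0048*a^3 + 7.5116*a^2 + 19.224*a - 1.347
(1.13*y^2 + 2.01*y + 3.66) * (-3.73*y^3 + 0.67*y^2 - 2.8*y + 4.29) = -4.2149*y^5 - 6.7402*y^4 - 15.4691*y^3 + 1.6719*y^2 - 1.6251*y + 15.7014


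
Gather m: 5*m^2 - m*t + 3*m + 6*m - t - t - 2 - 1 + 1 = 5*m^2 + m*(9 - t) - 2*t - 2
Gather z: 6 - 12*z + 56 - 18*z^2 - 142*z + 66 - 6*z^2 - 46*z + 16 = -24*z^2 - 200*z + 144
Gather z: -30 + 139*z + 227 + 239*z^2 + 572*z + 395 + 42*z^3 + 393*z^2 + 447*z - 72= 42*z^3 + 632*z^2 + 1158*z + 520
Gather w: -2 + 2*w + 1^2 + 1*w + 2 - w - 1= 2*w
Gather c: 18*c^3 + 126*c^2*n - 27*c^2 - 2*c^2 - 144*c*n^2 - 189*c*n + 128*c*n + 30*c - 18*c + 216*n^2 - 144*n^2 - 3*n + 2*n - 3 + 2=18*c^3 + c^2*(126*n - 29) + c*(-144*n^2 - 61*n + 12) + 72*n^2 - n - 1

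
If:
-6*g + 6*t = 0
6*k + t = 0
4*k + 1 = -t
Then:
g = -3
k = 1/2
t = -3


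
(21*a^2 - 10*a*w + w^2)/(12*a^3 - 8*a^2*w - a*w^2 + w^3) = (21*a^2 - 10*a*w + w^2)/(12*a^3 - 8*a^2*w - a*w^2 + w^3)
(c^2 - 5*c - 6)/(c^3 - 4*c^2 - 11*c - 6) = 1/(c + 1)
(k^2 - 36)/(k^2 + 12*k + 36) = (k - 6)/(k + 6)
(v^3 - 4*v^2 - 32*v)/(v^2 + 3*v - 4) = v*(v - 8)/(v - 1)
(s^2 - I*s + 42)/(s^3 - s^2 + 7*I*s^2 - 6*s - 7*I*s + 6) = (s - 7*I)/(s^2 + s*(-1 + I) - I)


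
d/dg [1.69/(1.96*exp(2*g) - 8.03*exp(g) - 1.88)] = (13.5707 - 6.6248*exp(g))*exp(g)/(-1.96*exp(2*g) + 8.03*exp(g) + 1.88)^2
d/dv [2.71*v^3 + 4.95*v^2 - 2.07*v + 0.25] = 8.13*v^2 + 9.9*v - 2.07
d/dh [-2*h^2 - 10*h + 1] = -4*h - 10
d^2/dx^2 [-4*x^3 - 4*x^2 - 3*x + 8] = -24*x - 8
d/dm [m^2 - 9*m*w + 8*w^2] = 2*m - 9*w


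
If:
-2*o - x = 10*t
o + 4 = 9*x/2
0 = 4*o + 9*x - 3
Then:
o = -5/6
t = 13/135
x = 19/27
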